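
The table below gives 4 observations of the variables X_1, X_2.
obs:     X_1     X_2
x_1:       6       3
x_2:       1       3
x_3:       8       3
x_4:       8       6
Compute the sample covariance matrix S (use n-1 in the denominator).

Step 1 — column means:
  mean(X_1) = (6 + 1 + 8 + 8) / 4 = 23/4 = 5.75
  mean(X_2) = (3 + 3 + 3 + 6) / 4 = 15/4 = 3.75

Step 2 — sample covariance S[i,j] = (1/(n-1)) · Σ_k (x_{k,i} - mean_i) · (x_{k,j} - mean_j), with n-1 = 3.
  S[X_1,X_1] = ((0.25)·(0.25) + (-4.75)·(-4.75) + (2.25)·(2.25) + (2.25)·(2.25)) / 3 = 32.75/3 = 10.9167
  S[X_1,X_2] = ((0.25)·(-0.75) + (-4.75)·(-0.75) + (2.25)·(-0.75) + (2.25)·(2.25)) / 3 = 6.75/3 = 2.25
  S[X_2,X_2] = ((-0.75)·(-0.75) + (-0.75)·(-0.75) + (-0.75)·(-0.75) + (2.25)·(2.25)) / 3 = 6.75/3 = 2.25

S is symmetric (S[j,i] = S[i,j]). Assembling:

S = [[10.9167, 2.25],
 [2.25, 2.25]]


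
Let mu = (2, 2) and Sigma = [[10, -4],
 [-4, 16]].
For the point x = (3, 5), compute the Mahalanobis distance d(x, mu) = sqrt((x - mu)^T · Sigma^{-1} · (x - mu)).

Step 1 — centre the observation: (x - mu) = (1, 3).

Step 2 — invert Sigma. det(Sigma) = 10·16 - (-4)² = 144.
  Sigma^{-1} = (1/det) · [[d, -b], [-b, a]] = [[0.1111, 0.0278],
 [0.0278, 0.0694]].

Step 3 — form the quadratic (x - mu)^T · Sigma^{-1} · (x - mu):
  Sigma^{-1} · (x - mu) = (0.1944, 0.2361).
  (x - mu)^T · [Sigma^{-1} · (x - mu)] = (1)·(0.1944) + (3)·(0.2361) = 0.9028.

Step 4 — take square root: d = √(0.9028) ≈ 0.9501.

d(x, mu) = √(0.9028) ≈ 0.9501


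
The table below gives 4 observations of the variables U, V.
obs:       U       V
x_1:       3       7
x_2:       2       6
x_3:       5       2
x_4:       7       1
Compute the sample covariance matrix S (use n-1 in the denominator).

Step 1 — column means:
  mean(U) = (3 + 2 + 5 + 7) / 4 = 17/4 = 4.25
  mean(V) = (7 + 6 + 2 + 1) / 4 = 16/4 = 4

Step 2 — sample covariance S[i,j] = (1/(n-1)) · Σ_k (x_{k,i} - mean_i) · (x_{k,j} - mean_j), with n-1 = 3.
  S[U,U] = ((-1.25)·(-1.25) + (-2.25)·(-2.25) + (0.75)·(0.75) + (2.75)·(2.75)) / 3 = 14.75/3 = 4.9167
  S[U,V] = ((-1.25)·(3) + (-2.25)·(2) + (0.75)·(-2) + (2.75)·(-3)) / 3 = -18/3 = -6
  S[V,V] = ((3)·(3) + (2)·(2) + (-2)·(-2) + (-3)·(-3)) / 3 = 26/3 = 8.6667

S is symmetric (S[j,i] = S[i,j]). Assembling:

S = [[4.9167, -6],
 [-6, 8.6667]]


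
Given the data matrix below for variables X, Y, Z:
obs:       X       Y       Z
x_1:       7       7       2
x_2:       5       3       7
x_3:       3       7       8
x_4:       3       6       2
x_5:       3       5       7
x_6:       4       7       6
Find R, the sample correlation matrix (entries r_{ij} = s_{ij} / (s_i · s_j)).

Step 1 — column means:
  mean(X) = (7 + 5 + 3 + 3 + 3 + 4) / 6 = 25/6 = 4.1667
  mean(Y) = (7 + 3 + 7 + 6 + 5 + 7) / 6 = 35/6 = 5.8333
  mean(Z) = (2 + 7 + 8 + 2 + 7 + 6) / 6 = 32/6 = 5.3333

Step 2 — sample variances and covariances s[i,j] = (1/(n-1)) · Σ_k (x_{k,i} - mean_i) · (x_{k,j} - mean_j), with n-1 = 5:
  s[X,X] = ((2.8333)·(2.8333) + (0.8333)·(0.8333) + (-1.1667)·(-1.1667) + (-1.1667)·(-1.1667) + (-1.1667)·(-1.1667) + (-0.1667)·(-0.1667)) / 5 = 12.8333/5 = 2.5667
  s[X,Y] = ((2.8333)·(1.1667) + (0.8333)·(-2.8333) + (-1.1667)·(1.1667) + (-1.1667)·(0.1667) + (-1.1667)·(-0.8333) + (-0.1667)·(1.1667)) / 5 = 0.1667/5 = 0.0333
  s[X,Z] = ((2.8333)·(-3.3333) + (0.8333)·(1.6667) + (-1.1667)·(2.6667) + (-1.1667)·(-3.3333) + (-1.1667)·(1.6667) + (-0.1667)·(0.6667)) / 5 = -9.3333/5 = -1.8667
  s[Y,Y] = ((1.1667)·(1.1667) + (-2.8333)·(-2.8333) + (1.1667)·(1.1667) + (0.1667)·(0.1667) + (-0.8333)·(-0.8333) + (1.1667)·(1.1667)) / 5 = 12.8333/5 = 2.5667
  s[Y,Z] = ((1.1667)·(-3.3333) + (-2.8333)·(1.6667) + (1.1667)·(2.6667) + (0.1667)·(-3.3333) + (-0.8333)·(1.6667) + (1.1667)·(0.6667)) / 5 = -6.6667/5 = -1.3333
  s[Z,Z] = ((-3.3333)·(-3.3333) + (1.6667)·(1.6667) + (2.6667)·(2.6667) + (-3.3333)·(-3.3333) + (1.6667)·(1.6667) + (0.6667)·(0.6667)) / 5 = 35.3333/5 = 7.0667
  Sample standard deviations s_i = √(s[i,i]):
  s(X) = √(2.5667) = 1.6021
  s(Y) = √(2.5667) = 1.6021
  s(Z) = √(7.0667) = 2.6583

Step 3 — r_{ij} = s_{ij} / (s_i · s_j):
  r[X,X] = 1 (diagonal).
  r[X,Y] = 0.0333 / (1.6021 · 1.6021) = 0.0333 / 2.5667 = 0.013
  r[X,Z] = -1.8667 / (1.6021 · 2.6583) = -1.8667 / 4.2588 = -0.4383
  r[Y,Y] = 1 (diagonal).
  r[Y,Z] = -1.3333 / (1.6021 · 2.6583) = -1.3333 / 4.2588 = -0.3131
  r[Z,Z] = 1 (diagonal).

R is symmetric with unit diagonal. Assembling:

R = [[1, 0.013, -0.4383],
 [0.013, 1, -0.3131],
 [-0.4383, -0.3131, 1]]


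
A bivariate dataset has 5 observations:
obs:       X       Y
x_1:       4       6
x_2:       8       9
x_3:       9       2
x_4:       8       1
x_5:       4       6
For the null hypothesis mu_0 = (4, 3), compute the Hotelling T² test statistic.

Step 1 — sample mean vector:
  mean(X) = (4 + 8 + 9 + 8 + 4) / 5 = 33/5 = 6.6
  mean(Y) = (6 + 9 + 2 + 1 + 6) / 5 = 24/5 = 4.8
  x̄ = (6.6, 4.8),  deviation x̄ - mu_0 = (6.6, 4.8) - (4, 3) = (2.6, 1.8).

Step 2 — sample covariance matrix, S[i,j] = (1/(n-1)) · Σ_k (x_{k,i} - mean_i) · (x_{k,j} - mean_j), divisor n-1 = 4:
  S[X,X] = ((-2.6)·(-2.6) + (1.4)·(1.4) + (2.4)·(2.4) + (1.4)·(1.4) + (-2.6)·(-2.6)) / 4 = 23.2/4 = 5.8
  S[X,Y] = ((-2.6)·(1.2) + (1.4)·(4.2) + (2.4)·(-2.8) + (1.4)·(-3.8) + (-2.6)·(1.2)) / 4 = -12.4/4 = -3.1
  S[Y,Y] = ((1.2)·(1.2) + (4.2)·(4.2) + (-2.8)·(-2.8) + (-3.8)·(-3.8) + (1.2)·(1.2)) / 4 = 42.8/4 = 10.7
  S = [[5.8, -3.1],
 [-3.1, 10.7]].

Step 3 — invert S. det(S) = 5.8·10.7 - (-3.1)² = 52.45.
  S^{-1} = (1/det) · [[d, -b], [-b, a]] = [[0.204, 0.0591],
 [0.0591, 0.1106]].

Step 4 — quadratic form (x̄ - mu_0)^T · S^{-1} · (x̄ - mu_0):
  S^{-1} · (x̄ - mu_0) = (0.6368, 0.3527),
  (x̄ - mu_0)^T · [...] = (2.6)·(0.6368) + (1.8)·(0.3527) = 2.2906.

Step 5 — scale by n: T² = 5 · 2.2906 = 11.4528.

T² ≈ 11.4528


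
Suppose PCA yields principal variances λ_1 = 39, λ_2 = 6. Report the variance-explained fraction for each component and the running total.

Step 1 — total variance = trace(Sigma) = Σ λ_i = 39 + 6 = 45.

Step 2 — fraction explained by component i = λ_i / Σ λ:
  PC1: 39/45 = 0.8667
  PC2: 6/45 = 0.1333

Step 3 — cumulative fraction after k components = (λ_1 + ... + λ_k) / Σ λ:
  k = 1: 39/45 = 0.8667
  k = 2: (39 + 6)/45 = 45/45 = 1

Summary (fraction, with percent):

explained: PC1 0.8667 (86.67%), PC2 0.1333 (13.33%);  cumulative: 0.8667, 1


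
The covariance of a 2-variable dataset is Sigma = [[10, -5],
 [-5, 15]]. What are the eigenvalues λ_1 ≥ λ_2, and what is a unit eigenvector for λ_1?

Step 1 — characteristic polynomial of 2×2 Sigma:
  det(Sigma - λI) = λ² - trace · λ + det = 0.
  trace = 10 + 15 = 25, det = 10·15 - (-5)² = 125.
Step 2 — discriminant:
  Δ = trace² - 4·det = 625 - 500 = 125.
Step 3 — eigenvalues:
  λ = (trace ± √Δ)/2 = (25 ± 11.1803)/2,
  λ_1 = 18.0902,  λ_2 = 6.9098.

Step 4 — unit eigenvector for λ_1: solve (Sigma - λ_1 I)v = 0. First row:
  (10 - 18.0902)·v_x + (-5)·v_y = 0, i.e. (-8.0902)·v_x + (-5)·v_y = 0,
  so v ∝ (b, λ_1 - a) = (-5, 8.0902); multiply by -1 so the first entry is positive: u = (5, -8.0902).
  ||u|| = √((5)² + (-8.0902)²) = √(90.4508) ≈ 9.5106,
  v_1 = u/||u|| ≈ (0.5257, -0.8507) (||v_1|| = 1).

λ_1 = 18.0902,  λ_2 = 6.9098;  v_1 ≈ (0.5257, -0.8507)


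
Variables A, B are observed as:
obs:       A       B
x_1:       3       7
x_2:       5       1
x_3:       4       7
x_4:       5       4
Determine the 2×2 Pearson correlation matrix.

Step 1 — column means:
  mean(A) = (3 + 5 + 4 + 5) / 4 = 17/4 = 4.25
  mean(B) = (7 + 1 + 7 + 4) / 4 = 19/4 = 4.75

Step 2 — sample variances and covariances s[i,j] = (1/(n-1)) · Σ_k (x_{k,i} - mean_i) · (x_{k,j} - mean_j), with n-1 = 3:
  s[A,A] = ((-1.25)·(-1.25) + (0.75)·(0.75) + (-0.25)·(-0.25) + (0.75)·(0.75)) / 3 = 2.75/3 = 0.9167
  s[A,B] = ((-1.25)·(2.25) + (0.75)·(-3.75) + (-0.25)·(2.25) + (0.75)·(-0.75)) / 3 = -6.75/3 = -2.25
  s[B,B] = ((2.25)·(2.25) + (-3.75)·(-3.75) + (2.25)·(2.25) + (-0.75)·(-0.75)) / 3 = 24.75/3 = 8.25
  Sample standard deviations s_i = √(s[i,i]):
  s(A) = √(0.9167) = 0.9574
  s(B) = √(8.25) = 2.8723

Step 3 — r_{ij} = s_{ij} / (s_i · s_j):
  r[A,A] = 1 (diagonal).
  r[A,B] = -2.25 / (0.9574 · 2.8723) = -2.25 / 2.75 = -0.8182
  r[B,B] = 1 (diagonal).

R is symmetric with unit diagonal. Assembling:

R = [[1, -0.8182],
 [-0.8182, 1]]


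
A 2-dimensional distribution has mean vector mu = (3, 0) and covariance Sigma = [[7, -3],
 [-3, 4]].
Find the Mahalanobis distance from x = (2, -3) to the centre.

Step 1 — centre the observation: (x - mu) = (-1, -3).

Step 2 — invert Sigma. det(Sigma) = 7·4 - (-3)² = 19.
  Sigma^{-1} = (1/det) · [[d, -b], [-b, a]] = [[0.2105, 0.1579],
 [0.1579, 0.3684]].

Step 3 — form the quadratic (x - mu)^T · Sigma^{-1} · (x - mu):
  Sigma^{-1} · (x - mu) = (-0.6842, -1.2632).
  (x - mu)^T · [Sigma^{-1} · (x - mu)] = (-1)·(-0.6842) + (-3)·(-1.2632) = 4.4737.

Step 4 — take square root: d = √(4.4737) ≈ 2.1151.

d(x, mu) = √(4.4737) ≈ 2.1151


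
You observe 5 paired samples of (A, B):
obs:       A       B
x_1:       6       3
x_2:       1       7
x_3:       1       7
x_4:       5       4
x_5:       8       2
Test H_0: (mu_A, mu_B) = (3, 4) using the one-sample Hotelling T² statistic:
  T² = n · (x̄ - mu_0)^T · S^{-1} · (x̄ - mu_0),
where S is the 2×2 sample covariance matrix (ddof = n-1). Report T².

Step 1 — sample mean vector:
  mean(A) = (6 + 1 + 1 + 5 + 8) / 5 = 21/5 = 4.2
  mean(B) = (3 + 7 + 7 + 4 + 2) / 5 = 23/5 = 4.6
  x̄ = (4.2, 4.6),  deviation x̄ - mu_0 = (4.2, 4.6) - (3, 4) = (1.2, 0.6).

Step 2 — sample covariance matrix, S[i,j] = (1/(n-1)) · Σ_k (x_{k,i} - mean_i) · (x_{k,j} - mean_j), divisor n-1 = 4:
  S[A,A] = ((1.8)·(1.8) + (-3.2)·(-3.2) + (-3.2)·(-3.2) + (0.8)·(0.8) + (3.8)·(3.8)) / 4 = 38.8/4 = 9.7
  S[A,B] = ((1.8)·(-1.6) + (-3.2)·(2.4) + (-3.2)·(2.4) + (0.8)·(-0.6) + (3.8)·(-2.6)) / 4 = -28.6/4 = -7.15
  S[B,B] = ((-1.6)·(-1.6) + (2.4)·(2.4) + (2.4)·(2.4) + (-0.6)·(-0.6) + (-2.6)·(-2.6)) / 4 = 21.2/4 = 5.3
  S = [[9.7, -7.15],
 [-7.15, 5.3]].

Step 3 — invert S. det(S) = 9.7·5.3 - (-7.15)² = 0.2875.
  S^{-1} = (1/det) · [[d, -b], [-b, a]] = [[18.4348, 24.8696],
 [24.8696, 33.7391]].

Step 4 — quadratic form (x̄ - mu_0)^T · S^{-1} · (x̄ - mu_0):
  S^{-1} · (x̄ - mu_0) = (37.0435, 50.087),
  (x̄ - mu_0)^T · [...] = (1.2)·(37.0435) + (0.6)·(50.087) = 74.5043.

Step 5 — scale by n: T² = 5 · 74.5043 = 372.5217.

T² ≈ 372.5217


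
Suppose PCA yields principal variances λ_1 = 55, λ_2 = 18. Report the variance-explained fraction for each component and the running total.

Step 1 — total variance = trace(Sigma) = Σ λ_i = 55 + 18 = 73.

Step 2 — fraction explained by component i = λ_i / Σ λ:
  PC1: 55/73 = 0.7534
  PC2: 18/73 = 0.2466

Step 3 — cumulative fraction after k components = (λ_1 + ... + λ_k) / Σ λ:
  k = 1: 55/73 = 0.7534
  k = 2: (55 + 18)/73 = 73/73 = 1

Summary (fraction, with percent):

explained: PC1 0.7534 (75.34%), PC2 0.2466 (24.66%);  cumulative: 0.7534, 1


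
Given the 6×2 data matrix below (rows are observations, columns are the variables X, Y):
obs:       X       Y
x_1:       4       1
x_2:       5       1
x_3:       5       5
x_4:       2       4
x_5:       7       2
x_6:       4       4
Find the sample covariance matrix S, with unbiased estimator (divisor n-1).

Step 1 — column means:
  mean(X) = (4 + 5 + 5 + 2 + 7 + 4) / 6 = 27/6 = 4.5
  mean(Y) = (1 + 1 + 5 + 4 + 2 + 4) / 6 = 17/6 = 2.8333

Step 2 — sample covariance S[i,j] = (1/(n-1)) · Σ_k (x_{k,i} - mean_i) · (x_{k,j} - mean_j), with n-1 = 5.
  S[X,X] = ((-0.5)·(-0.5) + (0.5)·(0.5) + (0.5)·(0.5) + (-2.5)·(-2.5) + (2.5)·(2.5) + (-0.5)·(-0.5)) / 5 = 13.5/5 = 2.7
  S[X,Y] = ((-0.5)·(-1.8333) + (0.5)·(-1.8333) + (0.5)·(2.1667) + (-2.5)·(1.1667) + (2.5)·(-0.8333) + (-0.5)·(1.1667)) / 5 = -4.5/5 = -0.9
  S[Y,Y] = ((-1.8333)·(-1.8333) + (-1.8333)·(-1.8333) + (2.1667)·(2.1667) + (1.1667)·(1.1667) + (-0.8333)·(-0.8333) + (1.1667)·(1.1667)) / 5 = 14.8333/5 = 2.9667

S is symmetric (S[j,i] = S[i,j]). Assembling:

S = [[2.7, -0.9],
 [-0.9, 2.9667]]


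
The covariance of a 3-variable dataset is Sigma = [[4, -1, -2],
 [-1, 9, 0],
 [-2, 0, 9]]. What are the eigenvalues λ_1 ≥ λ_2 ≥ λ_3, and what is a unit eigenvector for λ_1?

Step 1 — characteristic polynomial p(λ) = det(λI - Sigma) = λ³ - tr·λ² + c_1·λ - det, where tr = trace, c_1 = sum of the principal 2×2 minors, det = det(Sigma):
  tr = 4 + 9 + 9 = 22,
  c_1 = (4·9 - (-1)²) + (4·9 - (-2)²) + (9·9 - (0)²) = 35 + 32 + 81 = 148,
  det = 4·(9·9 - (0)²) - (-1)·((-1)·9 - (0)·(-2)) + (-2)·((-1)·(0) - 9·(-2)) = 4·(81) - (-1)·(-9) + (-2)·(18) = 279.
  So p(λ) = λ³ - 22λ² + 148λ - 279.
Step 2 — look for an integer root (rational root theorem: any rational root is an integer divisor of 279). Testing λ = 9:
  p(9) = 729 - 1782 + 1332 - 279 = 0  ✓
  Dividing out (λ - 9): p(λ) = (λ - 9)(λ² - 13λ + 31).
Step 3 — remaining eigenvalues from the quadratic λ² - 13λ + 31 = 0:
  Δ = 13² - 4·31 = 169 - 124 = 45,  λ = (13 ± √45)/2 = (13 ± 6.7082)/2 ≈ 9.8541 or 3.1459.
  Sorted: λ_1 = 9.8541,  λ_2 = 9,  λ_3 = 3.1459  (check: sum = 22 = tr ✓).

Step 4 — unit eigenvector for λ_1 ≈ 9.8541: v spans the null space of (Sigma - λ_1 I), whose rows are
  r_1 = (-5.8541, -1, -2),  r_2 = (-1, -0.8541, 0),  r_3 = (-2, 0, -0.8541).
  v is orthogonal to every row, so take v ∝ r_1 × r_2 = ((-1)·(0) - (-2)·(-0.8541), (-2)·(-1) - (-5.8541)·(0), (-5.8541)·(-0.8541) - (-1)·(-1)) ≈ (-1.7082, 2, 4).
  Rescale (multiply by -1 so the first nonzero entry is positive): u = (1.7082, -2, -4).
  ||u|| = √((1.7082)² + (-2)² + (-4)²) = √(22.918) ≈ 4.7873,  v_1 = u/||u|| ≈ (0.3568, -0.4178, -0.8355) (||v_1|| = 1).

λ_1 = 9.8541,  λ_2 = 9,  λ_3 = 3.1459;  v_1 ≈ (0.3568, -0.4178, -0.8355)


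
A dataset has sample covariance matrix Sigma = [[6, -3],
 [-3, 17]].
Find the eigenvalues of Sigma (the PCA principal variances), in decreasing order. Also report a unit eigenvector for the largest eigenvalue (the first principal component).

Step 1 — characteristic polynomial of 2×2 Sigma:
  det(Sigma - λI) = λ² - trace · λ + det = 0.
  trace = 6 + 17 = 23, det = 6·17 - (-3)² = 93.
Step 2 — discriminant:
  Δ = trace² - 4·det = 529 - 372 = 157.
Step 3 — eigenvalues:
  λ = (trace ± √Δ)/2 = (23 ± 12.53)/2,
  λ_1 = 17.765,  λ_2 = 5.235.

Step 4 — unit eigenvector for λ_1: solve (Sigma - λ_1 I)v = 0. First row:
  (6 - 17.765)·v_x + (-3)·v_y = 0, i.e. (-11.765)·v_x + (-3)·v_y = 0,
  so v ∝ (b, λ_1 - a) = (-3, 11.765); multiply by -1 so the first entry is positive: u = (3, -11.765).
  ||u|| = √((3)² + (-11.765)²) = √(147.4148) ≈ 12.1414,
  v_1 = u/||u|| ≈ (0.2471, -0.969) (||v_1|| = 1).

λ_1 = 17.765,  λ_2 = 5.235;  v_1 ≈ (0.2471, -0.969)


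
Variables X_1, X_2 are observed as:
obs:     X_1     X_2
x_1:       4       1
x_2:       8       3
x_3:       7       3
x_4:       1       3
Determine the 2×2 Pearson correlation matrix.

Step 1 — column means:
  mean(X_1) = (4 + 8 + 7 + 1) / 4 = 20/4 = 5
  mean(X_2) = (1 + 3 + 3 + 3) / 4 = 10/4 = 2.5

Step 2 — sample variances and covariances s[i,j] = (1/(n-1)) · Σ_k (x_{k,i} - mean_i) · (x_{k,j} - mean_j), with n-1 = 3:
  s[X_1,X_1] = ((-1)·(-1) + (3)·(3) + (2)·(2) + (-4)·(-4)) / 3 = 30/3 = 10
  s[X_1,X_2] = ((-1)·(-1.5) + (3)·(0.5) + (2)·(0.5) + (-4)·(0.5)) / 3 = 2/3 = 0.6667
  s[X_2,X_2] = ((-1.5)·(-1.5) + (0.5)·(0.5) + (0.5)·(0.5) + (0.5)·(0.5)) / 3 = 3/3 = 1
  Sample standard deviations s_i = √(s[i,i]):
  s(X_1) = √(10) = 3.1623
  s(X_2) = √(1) = 1

Step 3 — r_{ij} = s_{ij} / (s_i · s_j):
  r[X_1,X_1] = 1 (diagonal).
  r[X_1,X_2] = 0.6667 / (3.1623 · 1) = 0.6667 / 3.1623 = 0.2108
  r[X_2,X_2] = 1 (diagonal).

R is symmetric with unit diagonal. Assembling:

R = [[1, 0.2108],
 [0.2108, 1]]


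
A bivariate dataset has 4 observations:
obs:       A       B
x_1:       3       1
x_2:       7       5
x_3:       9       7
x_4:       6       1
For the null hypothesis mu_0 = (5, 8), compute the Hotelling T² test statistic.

Step 1 — sample mean vector:
  mean(A) = (3 + 7 + 9 + 6) / 4 = 25/4 = 6.25
  mean(B) = (1 + 5 + 7 + 1) / 4 = 14/4 = 3.5
  x̄ = (6.25, 3.5),  deviation x̄ - mu_0 = (6.25, 3.5) - (5, 8) = (1.25, -4.5).

Step 2 — sample covariance matrix, S[i,j] = (1/(n-1)) · Σ_k (x_{k,i} - mean_i) · (x_{k,j} - mean_j), divisor n-1 = 3:
  S[A,A] = ((-3.25)·(-3.25) + (0.75)·(0.75) + (2.75)·(2.75) + (-0.25)·(-0.25)) / 3 = 18.75/3 = 6.25
  S[A,B] = ((-3.25)·(-2.5) + (0.75)·(1.5) + (2.75)·(3.5) + (-0.25)·(-2.5)) / 3 = 19.5/3 = 6.5
  S[B,B] = ((-2.5)·(-2.5) + (1.5)·(1.5) + (3.5)·(3.5) + (-2.5)·(-2.5)) / 3 = 27/3 = 9
  S = [[6.25, 6.5],
 [6.5, 9]].

Step 3 — invert S. det(S) = 6.25·9 - (6.5)² = 14.
  S^{-1} = (1/det) · [[d, -b], [-b, a]] = [[0.6429, -0.4643],
 [-0.4643, 0.4464]].

Step 4 — quadratic form (x̄ - mu_0)^T · S^{-1} · (x̄ - mu_0):
  S^{-1} · (x̄ - mu_0) = (2.8929, -2.5893),
  (x̄ - mu_0)^T · [...] = (1.25)·(2.8929) + (-4.5)·(-2.5893) = 15.2679.

Step 5 — scale by n: T² = 4 · 15.2679 = 61.0714.

T² ≈ 61.0714


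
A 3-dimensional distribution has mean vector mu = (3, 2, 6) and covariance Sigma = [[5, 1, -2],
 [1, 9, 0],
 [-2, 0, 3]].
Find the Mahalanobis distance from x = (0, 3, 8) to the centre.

Step 1 — centre the observation: (x - mu) = (-3, 1, 2).

Step 2 — invert Sigma (cofactor / det for 3×3, or solve directly):
  Sigma^{-1} = [[0.2812, -0.0312, 0.1875],
 [-0.0312, 0.1146, -0.0208],
 [0.1875, -0.0208, 0.4583]].

Step 3 — form the quadratic (x - mu)^T · Sigma^{-1} · (x - mu):
  Sigma^{-1} · (x - mu) = (-0.5, 0.1667, 0.3333).
  (x - mu)^T · [Sigma^{-1} · (x - mu)] = (-3)·(-0.5) + (1)·(0.1667) + (2)·(0.3333) = 2.3333.

Step 4 — take square root: d = √(2.3333) ≈ 1.5275.

d(x, mu) = √(2.3333) ≈ 1.5275


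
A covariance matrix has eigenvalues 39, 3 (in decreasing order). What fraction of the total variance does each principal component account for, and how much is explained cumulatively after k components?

Step 1 — total variance = trace(Sigma) = Σ λ_i = 39 + 3 = 42.

Step 2 — fraction explained by component i = λ_i / Σ λ:
  PC1: 39/42 = 0.9286
  PC2: 3/42 = 0.0714

Step 3 — cumulative fraction after k components = (λ_1 + ... + λ_k) / Σ λ:
  k = 1: 39/42 = 0.9286
  k = 2: (39 + 3)/42 = 42/42 = 1

Summary (fraction, with percent):

explained: PC1 0.9286 (92.86%), PC2 0.0714 (7.14%);  cumulative: 0.9286, 1


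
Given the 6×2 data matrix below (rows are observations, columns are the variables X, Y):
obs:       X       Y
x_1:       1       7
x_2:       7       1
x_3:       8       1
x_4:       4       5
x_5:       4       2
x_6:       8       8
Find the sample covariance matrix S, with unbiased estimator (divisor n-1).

Step 1 — column means:
  mean(X) = (1 + 7 + 8 + 4 + 4 + 8) / 6 = 32/6 = 5.3333
  mean(Y) = (7 + 1 + 1 + 5 + 2 + 8) / 6 = 24/6 = 4

Step 2 — sample covariance S[i,j] = (1/(n-1)) · Σ_k (x_{k,i} - mean_i) · (x_{k,j} - mean_j), with n-1 = 5.
  S[X,X] = ((-4.3333)·(-4.3333) + (1.6667)·(1.6667) + (2.6667)·(2.6667) + (-1.3333)·(-1.3333) + (-1.3333)·(-1.3333) + (2.6667)·(2.6667)) / 5 = 39.3333/5 = 7.8667
  S[X,Y] = ((-4.3333)·(3) + (1.6667)·(-3) + (2.6667)·(-3) + (-1.3333)·(1) + (-1.3333)·(-2) + (2.6667)·(4)) / 5 = -14/5 = -2.8
  S[Y,Y] = ((3)·(3) + (-3)·(-3) + (-3)·(-3) + (1)·(1) + (-2)·(-2) + (4)·(4)) / 5 = 48/5 = 9.6

S is symmetric (S[j,i] = S[i,j]). Assembling:

S = [[7.8667, -2.8],
 [-2.8, 9.6]]


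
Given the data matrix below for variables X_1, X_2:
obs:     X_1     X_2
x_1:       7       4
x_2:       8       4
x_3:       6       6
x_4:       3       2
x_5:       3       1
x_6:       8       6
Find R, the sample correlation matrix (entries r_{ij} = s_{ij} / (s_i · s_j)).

Step 1 — column means:
  mean(X_1) = (7 + 8 + 6 + 3 + 3 + 8) / 6 = 35/6 = 5.8333
  mean(X_2) = (4 + 4 + 6 + 2 + 1 + 6) / 6 = 23/6 = 3.8333

Step 2 — sample variances and covariances s[i,j] = (1/(n-1)) · Σ_k (x_{k,i} - mean_i) · (x_{k,j} - mean_j), with n-1 = 5:
  s[X_1,X_1] = ((1.1667)·(1.1667) + (2.1667)·(2.1667) + (0.1667)·(0.1667) + (-2.8333)·(-2.8333) + (-2.8333)·(-2.8333) + (2.1667)·(2.1667)) / 5 = 26.8333/5 = 5.3667
  s[X_1,X_2] = ((1.1667)·(0.1667) + (2.1667)·(0.1667) + (0.1667)·(2.1667) + (-2.8333)·(-1.8333) + (-2.8333)·(-2.8333) + (2.1667)·(2.1667)) / 5 = 18.8333/5 = 3.7667
  s[X_2,X_2] = ((0.1667)·(0.1667) + (0.1667)·(0.1667) + (2.1667)·(2.1667) + (-1.8333)·(-1.8333) + (-2.8333)·(-2.8333) + (2.1667)·(2.1667)) / 5 = 20.8333/5 = 4.1667
  Sample standard deviations s_i = √(s[i,i]):
  s(X_1) = √(5.3667) = 2.3166
  s(X_2) = √(4.1667) = 2.0412

Step 3 — r_{ij} = s_{ij} / (s_i · s_j):
  r[X_1,X_1] = 1 (diagonal).
  r[X_1,X_2] = 3.7667 / (2.3166 · 2.0412) = 3.7667 / 4.7288 = 0.7965
  r[X_2,X_2] = 1 (diagonal).

R is symmetric with unit diagonal. Assembling:

R = [[1, 0.7965],
 [0.7965, 1]]


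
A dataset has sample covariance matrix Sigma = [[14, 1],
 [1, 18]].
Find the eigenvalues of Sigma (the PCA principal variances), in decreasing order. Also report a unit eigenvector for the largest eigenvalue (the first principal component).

Step 1 — characteristic polynomial of 2×2 Sigma:
  det(Sigma - λI) = λ² - trace · λ + det = 0.
  trace = 14 + 18 = 32, det = 14·18 - (1)² = 251.
Step 2 — discriminant:
  Δ = trace² - 4·det = 1024 - 1004 = 20.
Step 3 — eigenvalues:
  λ = (trace ± √Δ)/2 = (32 ± 4.4721)/2,
  λ_1 = 18.2361,  λ_2 = 13.7639.

Step 4 — unit eigenvector for λ_1: solve (Sigma - λ_1 I)v = 0. First row:
  (14 - 18.2361)·v_x + (1)·v_y = 0, i.e. (-4.2361)·v_x + (1)·v_y = 0,
  so v ∝ (b, λ_1 - a) = (1, 4.2361) = u.
  ||u|| = √((1)² + (4.2361)²) = √(18.9443) ≈ 4.3525,
  v_1 = u/||u|| ≈ (0.2298, 0.9732) (||v_1|| = 1).

λ_1 = 18.2361,  λ_2 = 13.7639;  v_1 ≈ (0.2298, 0.9732)


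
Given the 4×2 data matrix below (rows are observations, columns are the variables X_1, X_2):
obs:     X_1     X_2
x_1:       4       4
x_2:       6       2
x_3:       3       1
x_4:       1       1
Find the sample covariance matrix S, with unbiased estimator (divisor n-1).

Step 1 — column means:
  mean(X_1) = (4 + 6 + 3 + 1) / 4 = 14/4 = 3.5
  mean(X_2) = (4 + 2 + 1 + 1) / 4 = 8/4 = 2

Step 2 — sample covariance S[i,j] = (1/(n-1)) · Σ_k (x_{k,i} - mean_i) · (x_{k,j} - mean_j), with n-1 = 3.
  S[X_1,X_1] = ((0.5)·(0.5) + (2.5)·(2.5) + (-0.5)·(-0.5) + (-2.5)·(-2.5)) / 3 = 13/3 = 4.3333
  S[X_1,X_2] = ((0.5)·(2) + (2.5)·(0) + (-0.5)·(-1) + (-2.5)·(-1)) / 3 = 4/3 = 1.3333
  S[X_2,X_2] = ((2)·(2) + (0)·(0) + (-1)·(-1) + (-1)·(-1)) / 3 = 6/3 = 2

S is symmetric (S[j,i] = S[i,j]). Assembling:

S = [[4.3333, 1.3333],
 [1.3333, 2]]


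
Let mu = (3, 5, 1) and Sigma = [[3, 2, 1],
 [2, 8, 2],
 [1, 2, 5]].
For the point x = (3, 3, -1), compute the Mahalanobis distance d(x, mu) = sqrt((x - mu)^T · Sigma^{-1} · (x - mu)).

Step 1 — centre the observation: (x - mu) = (0, -2, -2).

Step 2 — invert Sigma (cofactor / det for 3×3, or solve directly):
  Sigma^{-1} = [[0.4091, -0.0909, -0.0455],
 [-0.0909, 0.1591, -0.0455],
 [-0.0455, -0.0455, 0.2273]].

Step 3 — form the quadratic (x - mu)^T · Sigma^{-1} · (x - mu):
  Sigma^{-1} · (x - mu) = (0.2727, -0.2273, -0.3636).
  (x - mu)^T · [Sigma^{-1} · (x - mu)] = (0)·(0.2727) + (-2)·(-0.2273) + (-2)·(-0.3636) = 1.1818.

Step 4 — take square root: d = √(1.1818) ≈ 1.0871.

d(x, mu) = √(1.1818) ≈ 1.0871


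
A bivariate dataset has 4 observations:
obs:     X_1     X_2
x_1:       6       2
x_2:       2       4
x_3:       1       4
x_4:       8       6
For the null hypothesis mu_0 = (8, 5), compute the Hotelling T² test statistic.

Step 1 — sample mean vector:
  mean(X_1) = (6 + 2 + 1 + 8) / 4 = 17/4 = 4.25
  mean(X_2) = (2 + 4 + 4 + 6) / 4 = 16/4 = 4
  x̄ = (4.25, 4),  deviation x̄ - mu_0 = (4.25, 4) - (8, 5) = (-3.75, -1).

Step 2 — sample covariance matrix, S[i,j] = (1/(n-1)) · Σ_k (x_{k,i} - mean_i) · (x_{k,j} - mean_j), divisor n-1 = 3:
  S[X_1,X_1] = ((1.75)·(1.75) + (-2.25)·(-2.25) + (-3.25)·(-3.25) + (3.75)·(3.75)) / 3 = 32.75/3 = 10.9167
  S[X_1,X_2] = ((1.75)·(-2) + (-2.25)·(0) + (-3.25)·(0) + (3.75)·(2)) / 3 = 4/3 = 1.3333
  S[X_2,X_2] = ((-2)·(-2) + (0)·(0) + (0)·(0) + (2)·(2)) / 3 = 8/3 = 2.6667
  S = [[10.9167, 1.3333],
 [1.3333, 2.6667]].

Step 3 — invert S. det(S) = 10.9167·2.6667 - (1.3333)² = 27.3333.
  S^{-1} = (1/det) · [[d, -b], [-b, a]] = [[0.0976, -0.0488],
 [-0.0488, 0.3994]].

Step 4 — quadratic form (x̄ - mu_0)^T · S^{-1} · (x̄ - mu_0):
  S^{-1} · (x̄ - mu_0) = (-0.3171, -0.2165),
  (x̄ - mu_0)^T · [...] = (-3.75)·(-0.3171) + (-1)·(-0.2165) = 1.4055.

Step 5 — scale by n: T² = 4 · 1.4055 = 5.622.

T² ≈ 5.622


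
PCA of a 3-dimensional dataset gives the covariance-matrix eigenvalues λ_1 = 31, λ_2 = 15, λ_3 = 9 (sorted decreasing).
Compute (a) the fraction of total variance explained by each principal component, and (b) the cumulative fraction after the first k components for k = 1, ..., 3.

Step 1 — total variance = trace(Sigma) = Σ λ_i = 31 + 15 + 9 = 55.

Step 2 — fraction explained by component i = λ_i / Σ λ:
  PC1: 31/55 = 0.5636
  PC2: 15/55 = 0.2727
  PC3: 9/55 = 0.1636

Step 3 — cumulative fraction after k components = (λ_1 + ... + λ_k) / Σ λ:
  k = 1: 31/55 = 0.5636
  k = 2: (31 + 15)/55 = 46/55 = 0.8364
  k = 3: (31 + 15 + 9)/55 = 55/55 = 1

Summary (fraction, with percent):

explained: PC1 0.5636 (56.36%), PC2 0.2727 (27.27%), PC3 0.1636 (16.36%);  cumulative: 0.5636, 0.8364, 1


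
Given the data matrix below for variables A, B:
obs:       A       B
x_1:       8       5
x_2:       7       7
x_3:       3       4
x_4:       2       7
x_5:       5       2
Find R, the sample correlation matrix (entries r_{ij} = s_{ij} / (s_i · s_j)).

Step 1 — column means:
  mean(A) = (8 + 7 + 3 + 2 + 5) / 5 = 25/5 = 5
  mean(B) = (5 + 7 + 4 + 7 + 2) / 5 = 25/5 = 5

Step 2 — sample variances and covariances s[i,j] = (1/(n-1)) · Σ_k (x_{k,i} - mean_i) · (x_{k,j} - mean_j), with n-1 = 4:
  s[A,A] = ((3)·(3) + (2)·(2) + (-2)·(-2) + (-3)·(-3) + (0)·(0)) / 4 = 26/4 = 6.5
  s[A,B] = ((3)·(0) + (2)·(2) + (-2)·(-1) + (-3)·(2) + (0)·(-3)) / 4 = 0/4 = 0
  s[B,B] = ((0)·(0) + (2)·(2) + (-1)·(-1) + (2)·(2) + (-3)·(-3)) / 4 = 18/4 = 4.5
  Sample standard deviations s_i = √(s[i,i]):
  s(A) = √(6.5) = 2.5495
  s(B) = √(4.5) = 2.1213

Step 3 — r_{ij} = s_{ij} / (s_i · s_j):
  r[A,A] = 1 (diagonal).
  r[A,B] = 0 / (2.5495 · 2.1213) = 0 / 5.4083 = 0
  r[B,B] = 1 (diagonal).

R is symmetric with unit diagonal. Assembling:

R = [[1, 0],
 [0, 1]]


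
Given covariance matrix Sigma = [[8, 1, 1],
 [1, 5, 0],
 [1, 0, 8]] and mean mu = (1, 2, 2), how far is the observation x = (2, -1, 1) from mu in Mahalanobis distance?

Step 1 — centre the observation: (x - mu) = (1, -3, -1).

Step 2 — invert Sigma (cofactor / det for 3×3, or solve directly):
  Sigma^{-1} = [[0.1303, -0.0261, -0.0163],
 [-0.0261, 0.2052, 0.0033],
 [-0.0163, 0.0033, 0.127]].

Step 3 — form the quadratic (x - mu)^T · Sigma^{-1} · (x - mu):
  Sigma^{-1} · (x - mu) = (0.2248, -0.645, -0.1531).
  (x - mu)^T · [Sigma^{-1} · (x - mu)] = (1)·(0.2248) + (-3)·(-0.645) + (-1)·(-0.1531) = 2.3127.

Step 4 — take square root: d = √(2.3127) ≈ 1.5208.

d(x, mu) = √(2.3127) ≈ 1.5208


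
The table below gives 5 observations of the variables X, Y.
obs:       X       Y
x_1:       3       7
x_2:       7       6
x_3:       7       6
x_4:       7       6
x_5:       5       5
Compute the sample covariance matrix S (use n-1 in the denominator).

Step 1 — column means:
  mean(X) = (3 + 7 + 7 + 7 + 5) / 5 = 29/5 = 5.8
  mean(Y) = (7 + 6 + 6 + 6 + 5) / 5 = 30/5 = 6

Step 2 — sample covariance S[i,j] = (1/(n-1)) · Σ_k (x_{k,i} - mean_i) · (x_{k,j} - mean_j), with n-1 = 4.
  S[X,X] = ((-2.8)·(-2.8) + (1.2)·(1.2) + (1.2)·(1.2) + (1.2)·(1.2) + (-0.8)·(-0.8)) / 4 = 12.8/4 = 3.2
  S[X,Y] = ((-2.8)·(1) + (1.2)·(0) + (1.2)·(0) + (1.2)·(0) + (-0.8)·(-1)) / 4 = -2/4 = -0.5
  S[Y,Y] = ((1)·(1) + (0)·(0) + (0)·(0) + (0)·(0) + (-1)·(-1)) / 4 = 2/4 = 0.5

S is symmetric (S[j,i] = S[i,j]). Assembling:

S = [[3.2, -0.5],
 [-0.5, 0.5]]


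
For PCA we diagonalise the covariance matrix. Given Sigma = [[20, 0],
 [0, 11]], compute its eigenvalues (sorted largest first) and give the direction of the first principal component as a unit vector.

Step 1 — characteristic polynomial of 2×2 Sigma:
  det(Sigma - λI) = λ² - trace · λ + det = 0.
  trace = 20 + 11 = 31, det = 20·11 - (0)² = 220.
Step 2 — discriminant:
  Δ = trace² - 4·det = 961 - 880 = 81.
Step 3 — eigenvalues:
  λ = (trace ± √Δ)/2 = (31 ± 9)/2,
  λ_1 = 20,  λ_2 = 11.

Step 4 — unit eigenvector for λ_1: Sigma is diagonal, so its eigenvectors are the coordinate axes. λ_1 = 20 is the diagonal entry on the first coordinate axis, hence
  v_1 = (1, 0) (||v_1|| = 1).

λ_1 = 20,  λ_2 = 11;  v_1 ≈ (1, 0)


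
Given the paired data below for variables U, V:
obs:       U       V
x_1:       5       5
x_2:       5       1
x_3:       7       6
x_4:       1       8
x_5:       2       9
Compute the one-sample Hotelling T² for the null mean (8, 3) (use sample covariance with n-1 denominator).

Step 1 — sample mean vector:
  mean(U) = (5 + 5 + 7 + 1 + 2) / 5 = 20/5 = 4
  mean(V) = (5 + 1 + 6 + 8 + 9) / 5 = 29/5 = 5.8
  x̄ = (4, 5.8),  deviation x̄ - mu_0 = (4, 5.8) - (8, 3) = (-4, 2.8).

Step 2 — sample covariance matrix, S[i,j] = (1/(n-1)) · Σ_k (x_{k,i} - mean_i) · (x_{k,j} - mean_j), divisor n-1 = 4:
  S[U,U] = ((1)·(1) + (1)·(1) + (3)·(3) + (-3)·(-3) + (-2)·(-2)) / 4 = 24/4 = 6
  S[U,V] = ((1)·(-0.8) + (1)·(-4.8) + (3)·(0.2) + (-3)·(2.2) + (-2)·(3.2)) / 4 = -18/4 = -4.5
  S[V,V] = ((-0.8)·(-0.8) + (-4.8)·(-4.8) + (0.2)·(0.2) + (2.2)·(2.2) + (3.2)·(3.2)) / 4 = 38.8/4 = 9.7
  S = [[6, -4.5],
 [-4.5, 9.7]].

Step 3 — invert S. det(S) = 6·9.7 - (-4.5)² = 37.95.
  S^{-1} = (1/det) · [[d, -b], [-b, a]] = [[0.2556, 0.1186],
 [0.1186, 0.1581]].

Step 4 — quadratic form (x̄ - mu_0)^T · S^{-1} · (x̄ - mu_0):
  S^{-1} · (x̄ - mu_0) = (-0.6904, -0.0316),
  (x̄ - mu_0)^T · [...] = (-4)·(-0.6904) + (2.8)·(-0.0316) = 2.673.

Step 5 — scale by n: T² = 5 · 2.673 = 13.365.

T² ≈ 13.365


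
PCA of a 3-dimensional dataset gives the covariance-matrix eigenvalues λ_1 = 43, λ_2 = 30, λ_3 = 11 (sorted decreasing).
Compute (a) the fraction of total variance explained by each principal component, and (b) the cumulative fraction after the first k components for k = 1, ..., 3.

Step 1 — total variance = trace(Sigma) = Σ λ_i = 43 + 30 + 11 = 84.

Step 2 — fraction explained by component i = λ_i / Σ λ:
  PC1: 43/84 = 0.5119
  PC2: 30/84 = 0.3571
  PC3: 11/84 = 0.131

Step 3 — cumulative fraction after k components = (λ_1 + ... + λ_k) / Σ λ:
  k = 1: 43/84 = 0.5119
  k = 2: (43 + 30)/84 = 73/84 = 0.869
  k = 3: (43 + 30 + 11)/84 = 84/84 = 1

Summary (fraction, with percent):

explained: PC1 0.5119 (51.19%), PC2 0.3571 (35.71%), PC3 0.131 (13.1%);  cumulative: 0.5119, 0.869, 1


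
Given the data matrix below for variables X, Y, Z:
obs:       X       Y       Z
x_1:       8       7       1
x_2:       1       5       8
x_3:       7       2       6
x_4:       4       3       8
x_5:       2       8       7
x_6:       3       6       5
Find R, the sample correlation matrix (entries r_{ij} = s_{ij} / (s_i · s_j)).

Step 1 — column means:
  mean(X) = (8 + 1 + 7 + 4 + 2 + 3) / 6 = 25/6 = 4.1667
  mean(Y) = (7 + 5 + 2 + 3 + 8 + 6) / 6 = 31/6 = 5.1667
  mean(Z) = (1 + 8 + 6 + 8 + 7 + 5) / 6 = 35/6 = 5.8333

Step 2 — sample variances and covariances s[i,j] = (1/(n-1)) · Σ_k (x_{k,i} - mean_i) · (x_{k,j} - mean_j), with n-1 = 5:
  s[X,X] = ((3.8333)·(3.8333) + (-3.1667)·(-3.1667) + (2.8333)·(2.8333) + (-0.1667)·(-0.1667) + (-2.1667)·(-2.1667) + (-1.1667)·(-1.1667)) / 5 = 38.8333/5 = 7.7667
  s[X,Y] = ((3.8333)·(1.8333) + (-3.1667)·(-0.1667) + (2.8333)·(-3.1667) + (-0.1667)·(-2.1667) + (-2.1667)·(2.8333) + (-1.1667)·(0.8333)) / 5 = -8.1667/5 = -1.6333
  s[X,Z] = ((3.8333)·(-4.8333) + (-3.1667)·(2.1667) + (2.8333)·(0.1667) + (-0.1667)·(2.1667) + (-2.1667)·(1.1667) + (-1.1667)·(-0.8333)) / 5 = -26.8333/5 = -5.3667
  s[Y,Y] = ((1.8333)·(1.8333) + (-0.1667)·(-0.1667) + (-3.1667)·(-3.1667) + (-2.1667)·(-2.1667) + (2.8333)·(2.8333) + (0.8333)·(0.8333)) / 5 = 26.8333/5 = 5.3667
  s[Y,Z] = ((1.8333)·(-4.8333) + (-0.1667)·(2.1667) + (-3.1667)·(0.1667) + (-2.1667)·(2.1667) + (2.8333)·(1.1667) + (0.8333)·(-0.8333)) / 5 = -11.8333/5 = -2.3667
  s[Z,Z] = ((-4.8333)·(-4.8333) + (2.1667)·(2.1667) + (0.1667)·(0.1667) + (2.1667)·(2.1667) + (1.1667)·(1.1667) + (-0.8333)·(-0.8333)) / 5 = 34.8333/5 = 6.9667
  Sample standard deviations s_i = √(s[i,i]):
  s(X) = √(7.7667) = 2.7869
  s(Y) = √(5.3667) = 2.3166
  s(Z) = √(6.9667) = 2.6394

Step 3 — r_{ij} = s_{ij} / (s_i · s_j):
  r[X,X] = 1 (diagonal).
  r[X,Y] = -1.6333 / (2.7869 · 2.3166) = -1.6333 / 6.4561 = -0.253
  r[X,Z] = -5.3667 / (2.7869 · 2.6394) = -5.3667 / 7.3558 = -0.7296
  r[Y,Y] = 1 (diagonal).
  r[Y,Z] = -2.3667 / (2.3166 · 2.6394) = -2.3667 / 6.1146 = -0.3871
  r[Z,Z] = 1 (diagonal).

R is symmetric with unit diagonal. Assembling:

R = [[1, -0.253, -0.7296],
 [-0.253, 1, -0.3871],
 [-0.7296, -0.3871, 1]]


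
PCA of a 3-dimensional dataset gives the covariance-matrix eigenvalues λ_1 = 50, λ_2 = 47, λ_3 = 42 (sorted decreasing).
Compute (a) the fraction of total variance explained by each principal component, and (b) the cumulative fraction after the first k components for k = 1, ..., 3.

Step 1 — total variance = trace(Sigma) = Σ λ_i = 50 + 47 + 42 = 139.

Step 2 — fraction explained by component i = λ_i / Σ λ:
  PC1: 50/139 = 0.3597
  PC2: 47/139 = 0.3381
  PC3: 42/139 = 0.3022

Step 3 — cumulative fraction after k components = (λ_1 + ... + λ_k) / Σ λ:
  k = 1: 50/139 = 0.3597
  k = 2: (50 + 47)/139 = 97/139 = 0.6978
  k = 3: (50 + 47 + 42)/139 = 139/139 = 1

Summary (fraction, with percent):

explained: PC1 0.3597 (35.97%), PC2 0.3381 (33.81%), PC3 0.3022 (30.22%);  cumulative: 0.3597, 0.6978, 1


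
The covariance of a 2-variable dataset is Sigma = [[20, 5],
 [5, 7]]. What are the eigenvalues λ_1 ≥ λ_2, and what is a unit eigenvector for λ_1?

Step 1 — characteristic polynomial of 2×2 Sigma:
  det(Sigma - λI) = λ² - trace · λ + det = 0.
  trace = 20 + 7 = 27, det = 20·7 - (5)² = 115.
Step 2 — discriminant:
  Δ = trace² - 4·det = 729 - 460 = 269.
Step 3 — eigenvalues:
  λ = (trace ± √Δ)/2 = (27 ± 16.4012)/2,
  λ_1 = 21.7006,  λ_2 = 5.2994.

Step 4 — unit eigenvector for λ_1: solve (Sigma - λ_1 I)v = 0. First row:
  (20 - 21.7006)·v_x + (5)·v_y = 0, i.e. (-1.7006)·v_x + (5)·v_y = 0,
  so v ∝ (b, λ_1 - a) = (5, 1.7006) = u.
  ||u|| = √((5)² + (1.7006)²) = √(27.8921) ≈ 5.2813,
  v_1 = u/||u|| ≈ (0.9467, 0.322) (||v_1|| = 1).

λ_1 = 21.7006,  λ_2 = 5.2994;  v_1 ≈ (0.9467, 0.322)


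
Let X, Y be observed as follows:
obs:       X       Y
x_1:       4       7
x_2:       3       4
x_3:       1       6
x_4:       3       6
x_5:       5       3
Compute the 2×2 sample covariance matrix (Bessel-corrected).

Step 1 — column means:
  mean(X) = (4 + 3 + 1 + 3 + 5) / 5 = 16/5 = 3.2
  mean(Y) = (7 + 4 + 6 + 6 + 3) / 5 = 26/5 = 5.2

Step 2 — sample covariance S[i,j] = (1/(n-1)) · Σ_k (x_{k,i} - mean_i) · (x_{k,j} - mean_j), with n-1 = 4.
  S[X,X] = ((0.8)·(0.8) + (-0.2)·(-0.2) + (-2.2)·(-2.2) + (-0.2)·(-0.2) + (1.8)·(1.8)) / 4 = 8.8/4 = 2.2
  S[X,Y] = ((0.8)·(1.8) + (-0.2)·(-1.2) + (-2.2)·(0.8) + (-0.2)·(0.8) + (1.8)·(-2.2)) / 4 = -4.2/4 = -1.05
  S[Y,Y] = ((1.8)·(1.8) + (-1.2)·(-1.2) + (0.8)·(0.8) + (0.8)·(0.8) + (-2.2)·(-2.2)) / 4 = 10.8/4 = 2.7

S is symmetric (S[j,i] = S[i,j]). Assembling:

S = [[2.2, -1.05],
 [-1.05, 2.7]]


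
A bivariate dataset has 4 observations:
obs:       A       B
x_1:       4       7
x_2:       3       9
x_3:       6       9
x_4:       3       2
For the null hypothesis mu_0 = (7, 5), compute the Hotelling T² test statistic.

Step 1 — sample mean vector:
  mean(A) = (4 + 3 + 6 + 3) / 4 = 16/4 = 4
  mean(B) = (7 + 9 + 9 + 2) / 4 = 27/4 = 6.75
  x̄ = (4, 6.75),  deviation x̄ - mu_0 = (4, 6.75) - (7, 5) = (-3, 1.75).

Step 2 — sample covariance matrix, S[i,j] = (1/(n-1)) · Σ_k (x_{k,i} - mean_i) · (x_{k,j} - mean_j), divisor n-1 = 3:
  S[A,A] = ((0)·(0) + (-1)·(-1) + (2)·(2) + (-1)·(-1)) / 3 = 6/3 = 2
  S[A,B] = ((0)·(0.25) + (-1)·(2.25) + (2)·(2.25) + (-1)·(-4.75)) / 3 = 7/3 = 2.3333
  S[B,B] = ((0.25)·(0.25) + (2.25)·(2.25) + (2.25)·(2.25) + (-4.75)·(-4.75)) / 3 = 32.75/3 = 10.9167
  S = [[2, 2.3333],
 [2.3333, 10.9167]].

Step 3 — invert S. det(S) = 2·10.9167 - (2.3333)² = 16.3889.
  S^{-1} = (1/det) · [[d, -b], [-b, a]] = [[0.6661, -0.1424],
 [-0.1424, 0.122]].

Step 4 — quadratic form (x̄ - mu_0)^T · S^{-1} · (x̄ - mu_0):
  S^{-1} · (x̄ - mu_0) = (-2.2475, 0.6407),
  (x̄ - mu_0)^T · [...] = (-3)·(-2.2475) + (1.75)·(0.6407) = 7.8636.

Step 5 — scale by n: T² = 4 · 7.8636 = 31.4542.

T² ≈ 31.4542


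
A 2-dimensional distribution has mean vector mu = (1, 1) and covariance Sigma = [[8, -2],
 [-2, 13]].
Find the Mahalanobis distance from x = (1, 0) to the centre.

Step 1 — centre the observation: (x - mu) = (0, -1).

Step 2 — invert Sigma. det(Sigma) = 8·13 - (-2)² = 100.
  Sigma^{-1} = (1/det) · [[d, -b], [-b, a]] = [[0.13, 0.02],
 [0.02, 0.08]].

Step 3 — form the quadratic (x - mu)^T · Sigma^{-1} · (x - mu):
  Sigma^{-1} · (x - mu) = (-0.02, -0.08).
  (x - mu)^T · [Sigma^{-1} · (x - mu)] = (0)·(-0.02) + (-1)·(-0.08) = 0.08.

Step 4 — take square root: d = √(0.08) ≈ 0.2828.

d(x, mu) = √(0.08) ≈ 0.2828


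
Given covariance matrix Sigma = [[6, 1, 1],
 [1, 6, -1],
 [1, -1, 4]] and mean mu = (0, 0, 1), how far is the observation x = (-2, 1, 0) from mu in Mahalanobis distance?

Step 1 — centre the observation: (x - mu) = (-2, 1, -1).

Step 2 — invert Sigma (cofactor / det for 3×3, or solve directly):
  Sigma^{-1} = [[0.1825, -0.0397, -0.0556],
 [-0.0397, 0.1825, 0.0556],
 [-0.0556, 0.0556, 0.2778]].

Step 3 — form the quadratic (x - mu)^T · Sigma^{-1} · (x - mu):
  Sigma^{-1} · (x - mu) = (-0.3492, 0.2063, -0.1111).
  (x - mu)^T · [Sigma^{-1} · (x - mu)] = (-2)·(-0.3492) + (1)·(0.2063) + (-1)·(-0.1111) = 1.0159.

Step 4 — take square root: d = √(1.0159) ≈ 1.0079.

d(x, mu) = √(1.0159) ≈ 1.0079


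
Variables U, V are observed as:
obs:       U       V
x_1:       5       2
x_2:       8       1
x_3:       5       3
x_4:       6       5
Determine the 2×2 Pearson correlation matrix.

Step 1 — column means:
  mean(U) = (5 + 8 + 5 + 6) / 4 = 24/4 = 6
  mean(V) = (2 + 1 + 3 + 5) / 4 = 11/4 = 2.75

Step 2 — sample variances and covariances s[i,j] = (1/(n-1)) · Σ_k (x_{k,i} - mean_i) · (x_{k,j} - mean_j), with n-1 = 3:
  s[U,U] = ((-1)·(-1) + (2)·(2) + (-1)·(-1) + (0)·(0)) / 3 = 6/3 = 2
  s[U,V] = ((-1)·(-0.75) + (2)·(-1.75) + (-1)·(0.25) + (0)·(2.25)) / 3 = -3/3 = -1
  s[V,V] = ((-0.75)·(-0.75) + (-1.75)·(-1.75) + (0.25)·(0.25) + (2.25)·(2.25)) / 3 = 8.75/3 = 2.9167
  Sample standard deviations s_i = √(s[i,i]):
  s(U) = √(2) = 1.4142
  s(V) = √(2.9167) = 1.7078

Step 3 — r_{ij} = s_{ij} / (s_i · s_j):
  r[U,U] = 1 (diagonal).
  r[U,V] = -1 / (1.4142 · 1.7078) = -1 / 2.4152 = -0.414
  r[V,V] = 1 (diagonal).

R is symmetric with unit diagonal. Assembling:

R = [[1, -0.414],
 [-0.414, 1]]


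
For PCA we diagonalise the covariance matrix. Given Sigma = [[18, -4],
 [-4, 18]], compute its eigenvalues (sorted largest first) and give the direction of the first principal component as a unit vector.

Step 1 — characteristic polynomial of 2×2 Sigma:
  det(Sigma - λI) = λ² - trace · λ + det = 0.
  trace = 18 + 18 = 36, det = 18·18 - (-4)² = 308.
Step 2 — discriminant:
  Δ = trace² - 4·det = 1296 - 1232 = 64.
Step 3 — eigenvalues:
  λ = (trace ± √Δ)/2 = (36 ± 8)/2,
  λ_1 = 22,  λ_2 = 14.

Step 4 — unit eigenvector for λ_1: solve (Sigma - λ_1 I)v = 0. First row:
  (18 - 22)·v_x + (-4)·v_y = 0, i.e. (-4)·v_x + (-4)·v_y = 0,
  so v ∝ (b, λ_1 - a) = (-4, 4); multiply by -1 so the first entry is positive: u = (4, -4).
  ||u|| = √((4)² + (-4)²) = √(32) ≈ 5.6569,
  v_1 = u/||u|| ≈ (0.7071, -0.7071) (||v_1|| = 1).

λ_1 = 22,  λ_2 = 14;  v_1 ≈ (0.7071, -0.7071)
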